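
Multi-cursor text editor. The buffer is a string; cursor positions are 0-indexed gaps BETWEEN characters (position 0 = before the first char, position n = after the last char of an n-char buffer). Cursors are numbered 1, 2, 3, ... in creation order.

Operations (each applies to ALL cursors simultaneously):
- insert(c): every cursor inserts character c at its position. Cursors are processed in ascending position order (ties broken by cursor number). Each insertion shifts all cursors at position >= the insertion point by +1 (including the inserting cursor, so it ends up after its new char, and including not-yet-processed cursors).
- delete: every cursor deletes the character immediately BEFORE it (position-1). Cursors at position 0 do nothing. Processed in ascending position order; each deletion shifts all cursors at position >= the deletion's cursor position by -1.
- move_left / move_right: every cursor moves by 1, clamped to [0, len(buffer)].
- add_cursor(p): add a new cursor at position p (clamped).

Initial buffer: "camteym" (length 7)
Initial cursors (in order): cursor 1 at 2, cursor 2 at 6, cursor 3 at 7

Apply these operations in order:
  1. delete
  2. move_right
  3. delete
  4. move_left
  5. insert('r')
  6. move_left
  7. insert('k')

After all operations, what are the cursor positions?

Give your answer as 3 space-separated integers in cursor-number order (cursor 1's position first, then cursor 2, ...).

Answer: 5 5 5

Derivation:
After op 1 (delete): buffer="cmte" (len 4), cursors c1@1 c2@4 c3@4, authorship ....
After op 2 (move_right): buffer="cmte" (len 4), cursors c1@2 c2@4 c3@4, authorship ....
After op 3 (delete): buffer="c" (len 1), cursors c1@1 c2@1 c3@1, authorship .
After op 4 (move_left): buffer="c" (len 1), cursors c1@0 c2@0 c3@0, authorship .
After op 5 (insert('r')): buffer="rrrc" (len 4), cursors c1@3 c2@3 c3@3, authorship 123.
After op 6 (move_left): buffer="rrrc" (len 4), cursors c1@2 c2@2 c3@2, authorship 123.
After op 7 (insert('k')): buffer="rrkkkrc" (len 7), cursors c1@5 c2@5 c3@5, authorship 121233.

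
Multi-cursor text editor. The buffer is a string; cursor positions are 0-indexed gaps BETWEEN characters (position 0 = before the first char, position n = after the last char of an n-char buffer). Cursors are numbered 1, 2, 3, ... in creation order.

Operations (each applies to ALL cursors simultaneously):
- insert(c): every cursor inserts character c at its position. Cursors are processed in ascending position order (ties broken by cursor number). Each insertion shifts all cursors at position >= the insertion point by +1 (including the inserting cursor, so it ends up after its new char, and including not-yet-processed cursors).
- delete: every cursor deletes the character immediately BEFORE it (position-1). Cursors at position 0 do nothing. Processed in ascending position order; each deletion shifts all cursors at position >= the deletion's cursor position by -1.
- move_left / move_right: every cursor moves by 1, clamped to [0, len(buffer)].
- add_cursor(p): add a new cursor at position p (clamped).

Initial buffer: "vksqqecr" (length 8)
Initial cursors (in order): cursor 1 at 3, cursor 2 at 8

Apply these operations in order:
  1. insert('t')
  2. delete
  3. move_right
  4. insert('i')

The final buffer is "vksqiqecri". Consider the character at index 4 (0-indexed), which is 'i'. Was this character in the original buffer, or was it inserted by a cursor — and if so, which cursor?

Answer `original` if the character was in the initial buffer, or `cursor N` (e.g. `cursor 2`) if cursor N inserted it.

After op 1 (insert('t')): buffer="vkstqqecrt" (len 10), cursors c1@4 c2@10, authorship ...1.....2
After op 2 (delete): buffer="vksqqecr" (len 8), cursors c1@3 c2@8, authorship ........
After op 3 (move_right): buffer="vksqqecr" (len 8), cursors c1@4 c2@8, authorship ........
After op 4 (insert('i')): buffer="vksqiqecri" (len 10), cursors c1@5 c2@10, authorship ....1....2
Authorship (.=original, N=cursor N): . . . . 1 . . . . 2
Index 4: author = 1

Answer: cursor 1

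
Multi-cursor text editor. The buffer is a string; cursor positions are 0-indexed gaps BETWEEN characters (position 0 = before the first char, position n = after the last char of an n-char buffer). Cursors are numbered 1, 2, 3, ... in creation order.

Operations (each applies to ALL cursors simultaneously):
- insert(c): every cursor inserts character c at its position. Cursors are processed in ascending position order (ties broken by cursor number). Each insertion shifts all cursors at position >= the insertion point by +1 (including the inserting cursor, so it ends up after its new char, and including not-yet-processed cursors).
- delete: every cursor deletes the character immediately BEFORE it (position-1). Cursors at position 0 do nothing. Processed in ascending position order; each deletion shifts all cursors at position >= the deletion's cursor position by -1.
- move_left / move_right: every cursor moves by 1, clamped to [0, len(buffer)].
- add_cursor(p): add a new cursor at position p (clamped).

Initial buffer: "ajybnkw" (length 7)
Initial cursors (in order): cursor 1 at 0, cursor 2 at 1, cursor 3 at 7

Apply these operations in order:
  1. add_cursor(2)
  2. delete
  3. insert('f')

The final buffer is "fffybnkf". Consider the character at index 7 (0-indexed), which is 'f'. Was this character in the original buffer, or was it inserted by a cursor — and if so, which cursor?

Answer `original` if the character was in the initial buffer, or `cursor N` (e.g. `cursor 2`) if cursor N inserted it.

Answer: cursor 3

Derivation:
After op 1 (add_cursor(2)): buffer="ajybnkw" (len 7), cursors c1@0 c2@1 c4@2 c3@7, authorship .......
After op 2 (delete): buffer="ybnk" (len 4), cursors c1@0 c2@0 c4@0 c3@4, authorship ....
After op 3 (insert('f')): buffer="fffybnkf" (len 8), cursors c1@3 c2@3 c4@3 c3@8, authorship 124....3
Authorship (.=original, N=cursor N): 1 2 4 . . . . 3
Index 7: author = 3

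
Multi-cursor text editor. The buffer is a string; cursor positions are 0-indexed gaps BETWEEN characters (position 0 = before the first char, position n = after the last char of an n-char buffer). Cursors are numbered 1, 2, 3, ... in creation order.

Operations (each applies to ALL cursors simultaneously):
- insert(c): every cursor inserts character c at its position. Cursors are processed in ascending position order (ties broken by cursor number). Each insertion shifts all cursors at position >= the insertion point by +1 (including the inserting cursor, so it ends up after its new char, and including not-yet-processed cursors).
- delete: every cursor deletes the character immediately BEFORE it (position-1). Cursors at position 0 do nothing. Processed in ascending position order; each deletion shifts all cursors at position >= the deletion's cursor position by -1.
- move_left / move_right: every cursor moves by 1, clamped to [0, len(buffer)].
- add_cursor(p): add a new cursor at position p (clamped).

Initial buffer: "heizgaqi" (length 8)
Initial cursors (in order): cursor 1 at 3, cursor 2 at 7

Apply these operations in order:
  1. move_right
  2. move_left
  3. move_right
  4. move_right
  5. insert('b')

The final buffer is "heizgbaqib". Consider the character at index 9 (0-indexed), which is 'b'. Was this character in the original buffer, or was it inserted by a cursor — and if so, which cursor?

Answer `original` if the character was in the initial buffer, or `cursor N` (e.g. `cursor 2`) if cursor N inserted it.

After op 1 (move_right): buffer="heizgaqi" (len 8), cursors c1@4 c2@8, authorship ........
After op 2 (move_left): buffer="heizgaqi" (len 8), cursors c1@3 c2@7, authorship ........
After op 3 (move_right): buffer="heizgaqi" (len 8), cursors c1@4 c2@8, authorship ........
After op 4 (move_right): buffer="heizgaqi" (len 8), cursors c1@5 c2@8, authorship ........
After op 5 (insert('b')): buffer="heizgbaqib" (len 10), cursors c1@6 c2@10, authorship .....1...2
Authorship (.=original, N=cursor N): . . . . . 1 . . . 2
Index 9: author = 2

Answer: cursor 2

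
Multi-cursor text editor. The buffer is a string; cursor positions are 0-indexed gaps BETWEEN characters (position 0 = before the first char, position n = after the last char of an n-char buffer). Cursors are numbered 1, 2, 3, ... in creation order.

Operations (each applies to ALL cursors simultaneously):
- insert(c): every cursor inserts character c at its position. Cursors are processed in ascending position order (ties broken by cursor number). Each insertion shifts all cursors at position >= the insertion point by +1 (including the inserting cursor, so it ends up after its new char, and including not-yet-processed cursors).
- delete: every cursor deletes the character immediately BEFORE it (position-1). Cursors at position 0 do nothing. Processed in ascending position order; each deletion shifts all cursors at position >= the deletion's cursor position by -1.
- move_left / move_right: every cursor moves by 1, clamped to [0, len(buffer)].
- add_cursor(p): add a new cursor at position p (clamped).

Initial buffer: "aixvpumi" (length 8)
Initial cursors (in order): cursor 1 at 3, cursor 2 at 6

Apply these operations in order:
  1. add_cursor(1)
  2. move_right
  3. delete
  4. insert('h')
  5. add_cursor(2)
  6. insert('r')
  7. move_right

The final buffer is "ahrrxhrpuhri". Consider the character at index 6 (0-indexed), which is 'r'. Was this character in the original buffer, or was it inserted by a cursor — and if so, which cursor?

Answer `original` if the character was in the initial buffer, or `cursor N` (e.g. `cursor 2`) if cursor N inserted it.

After op 1 (add_cursor(1)): buffer="aixvpumi" (len 8), cursors c3@1 c1@3 c2@6, authorship ........
After op 2 (move_right): buffer="aixvpumi" (len 8), cursors c3@2 c1@4 c2@7, authorship ........
After op 3 (delete): buffer="axpui" (len 5), cursors c3@1 c1@2 c2@4, authorship .....
After op 4 (insert('h')): buffer="ahxhpuhi" (len 8), cursors c3@2 c1@4 c2@7, authorship .3.1..2.
After op 5 (add_cursor(2)): buffer="ahxhpuhi" (len 8), cursors c3@2 c4@2 c1@4 c2@7, authorship .3.1..2.
After op 6 (insert('r')): buffer="ahrrxhrpuhri" (len 12), cursors c3@4 c4@4 c1@7 c2@11, authorship .334.11..22.
After op 7 (move_right): buffer="ahrrxhrpuhri" (len 12), cursors c3@5 c4@5 c1@8 c2@12, authorship .334.11..22.
Authorship (.=original, N=cursor N): . 3 3 4 . 1 1 . . 2 2 .
Index 6: author = 1

Answer: cursor 1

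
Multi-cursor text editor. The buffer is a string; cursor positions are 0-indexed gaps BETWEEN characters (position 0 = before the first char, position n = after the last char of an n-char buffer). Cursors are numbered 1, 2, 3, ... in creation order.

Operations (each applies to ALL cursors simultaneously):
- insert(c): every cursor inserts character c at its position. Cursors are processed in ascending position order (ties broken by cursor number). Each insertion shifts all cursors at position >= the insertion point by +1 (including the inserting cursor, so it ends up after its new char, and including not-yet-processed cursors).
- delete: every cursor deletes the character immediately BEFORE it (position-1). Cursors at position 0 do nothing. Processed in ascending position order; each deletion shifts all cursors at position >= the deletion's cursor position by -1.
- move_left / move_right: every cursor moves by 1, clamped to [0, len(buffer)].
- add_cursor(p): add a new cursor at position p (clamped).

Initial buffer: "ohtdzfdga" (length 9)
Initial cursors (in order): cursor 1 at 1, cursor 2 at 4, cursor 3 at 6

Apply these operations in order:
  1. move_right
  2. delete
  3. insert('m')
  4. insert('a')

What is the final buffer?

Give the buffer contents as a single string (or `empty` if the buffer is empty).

Answer: omatdmafmaga

Derivation:
After op 1 (move_right): buffer="ohtdzfdga" (len 9), cursors c1@2 c2@5 c3@7, authorship .........
After op 2 (delete): buffer="otdfga" (len 6), cursors c1@1 c2@3 c3@4, authorship ......
After op 3 (insert('m')): buffer="omtdmfmga" (len 9), cursors c1@2 c2@5 c3@7, authorship .1..2.3..
After op 4 (insert('a')): buffer="omatdmafmaga" (len 12), cursors c1@3 c2@7 c3@10, authorship .11..22.33..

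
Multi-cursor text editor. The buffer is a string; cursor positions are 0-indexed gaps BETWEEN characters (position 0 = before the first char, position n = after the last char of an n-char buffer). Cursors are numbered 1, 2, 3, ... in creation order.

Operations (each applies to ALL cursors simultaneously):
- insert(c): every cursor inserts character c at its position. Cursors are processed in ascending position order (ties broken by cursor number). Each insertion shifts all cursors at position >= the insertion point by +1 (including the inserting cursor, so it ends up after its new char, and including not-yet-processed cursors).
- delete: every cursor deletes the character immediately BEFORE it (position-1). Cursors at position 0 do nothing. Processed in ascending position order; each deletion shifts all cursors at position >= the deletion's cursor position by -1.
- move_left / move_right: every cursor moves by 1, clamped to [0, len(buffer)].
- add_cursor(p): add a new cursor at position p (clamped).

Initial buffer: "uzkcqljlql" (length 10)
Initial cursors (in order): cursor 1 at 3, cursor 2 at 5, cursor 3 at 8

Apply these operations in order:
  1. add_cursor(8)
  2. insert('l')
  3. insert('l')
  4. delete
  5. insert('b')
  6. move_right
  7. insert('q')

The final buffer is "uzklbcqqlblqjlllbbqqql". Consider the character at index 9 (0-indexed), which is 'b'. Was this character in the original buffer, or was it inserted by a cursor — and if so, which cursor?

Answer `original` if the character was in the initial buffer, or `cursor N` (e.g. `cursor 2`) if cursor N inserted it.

Answer: cursor 2

Derivation:
After op 1 (add_cursor(8)): buffer="uzkcqljlql" (len 10), cursors c1@3 c2@5 c3@8 c4@8, authorship ..........
After op 2 (insert('l')): buffer="uzklcqlljlllql" (len 14), cursors c1@4 c2@7 c3@12 c4@12, authorship ...1..2...34..
After op 3 (insert('l')): buffer="uzkllcqllljlllllql" (len 18), cursors c1@5 c2@9 c3@16 c4@16, authorship ...11..22...3434..
After op 4 (delete): buffer="uzklcqlljlllql" (len 14), cursors c1@4 c2@7 c3@12 c4@12, authorship ...1..2...34..
After op 5 (insert('b')): buffer="uzklbcqlbljlllbbql" (len 18), cursors c1@5 c2@9 c3@16 c4@16, authorship ...11..22...3434..
After op 6 (move_right): buffer="uzklbcqlbljlllbbql" (len 18), cursors c1@6 c2@10 c3@17 c4@17, authorship ...11..22...3434..
After op 7 (insert('q')): buffer="uzklbcqqlblqjlllbbqqql" (len 22), cursors c1@7 c2@12 c3@21 c4@21, authorship ...11.1.22.2..3434.34.
Authorship (.=original, N=cursor N): . . . 1 1 . 1 . 2 2 . 2 . . 3 4 3 4 . 3 4 .
Index 9: author = 2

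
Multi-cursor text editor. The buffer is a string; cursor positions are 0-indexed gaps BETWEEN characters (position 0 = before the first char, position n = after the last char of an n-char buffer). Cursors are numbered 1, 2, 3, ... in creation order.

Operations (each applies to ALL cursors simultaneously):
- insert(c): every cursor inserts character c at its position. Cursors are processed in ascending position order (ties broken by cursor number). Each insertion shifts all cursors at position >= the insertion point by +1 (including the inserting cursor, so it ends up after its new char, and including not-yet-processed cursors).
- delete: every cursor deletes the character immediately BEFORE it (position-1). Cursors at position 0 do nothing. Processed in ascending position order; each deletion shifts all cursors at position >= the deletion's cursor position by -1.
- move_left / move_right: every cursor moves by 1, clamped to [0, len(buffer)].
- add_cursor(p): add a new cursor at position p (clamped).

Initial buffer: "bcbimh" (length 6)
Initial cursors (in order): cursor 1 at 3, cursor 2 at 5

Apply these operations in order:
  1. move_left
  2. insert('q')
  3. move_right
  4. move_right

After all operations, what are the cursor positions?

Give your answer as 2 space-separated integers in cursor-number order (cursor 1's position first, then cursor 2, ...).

After op 1 (move_left): buffer="bcbimh" (len 6), cursors c1@2 c2@4, authorship ......
After op 2 (insert('q')): buffer="bcqbiqmh" (len 8), cursors c1@3 c2@6, authorship ..1..2..
After op 3 (move_right): buffer="bcqbiqmh" (len 8), cursors c1@4 c2@7, authorship ..1..2..
After op 4 (move_right): buffer="bcqbiqmh" (len 8), cursors c1@5 c2@8, authorship ..1..2..

Answer: 5 8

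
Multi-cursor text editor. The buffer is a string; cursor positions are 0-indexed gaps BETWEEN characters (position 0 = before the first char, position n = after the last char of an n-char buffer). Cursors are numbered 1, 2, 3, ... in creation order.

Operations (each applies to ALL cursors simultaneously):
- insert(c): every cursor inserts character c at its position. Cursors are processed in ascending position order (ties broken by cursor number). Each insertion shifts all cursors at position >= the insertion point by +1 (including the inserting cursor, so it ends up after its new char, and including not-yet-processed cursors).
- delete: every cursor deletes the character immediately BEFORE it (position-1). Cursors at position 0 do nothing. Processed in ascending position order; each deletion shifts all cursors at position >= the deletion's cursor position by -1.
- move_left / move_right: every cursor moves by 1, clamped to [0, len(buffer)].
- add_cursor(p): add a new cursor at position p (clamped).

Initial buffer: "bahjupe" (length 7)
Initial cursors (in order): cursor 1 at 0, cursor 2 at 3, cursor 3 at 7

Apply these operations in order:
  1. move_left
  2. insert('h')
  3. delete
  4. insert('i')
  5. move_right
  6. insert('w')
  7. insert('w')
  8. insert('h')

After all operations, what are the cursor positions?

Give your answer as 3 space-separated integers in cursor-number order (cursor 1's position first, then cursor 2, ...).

After op 1 (move_left): buffer="bahjupe" (len 7), cursors c1@0 c2@2 c3@6, authorship .......
After op 2 (insert('h')): buffer="hbahhjuphe" (len 10), cursors c1@1 c2@4 c3@9, authorship 1..2....3.
After op 3 (delete): buffer="bahjupe" (len 7), cursors c1@0 c2@2 c3@6, authorship .......
After op 4 (insert('i')): buffer="ibaihjupie" (len 10), cursors c1@1 c2@4 c3@9, authorship 1..2....3.
After op 5 (move_right): buffer="ibaihjupie" (len 10), cursors c1@2 c2@5 c3@10, authorship 1..2....3.
After op 6 (insert('w')): buffer="ibwaihwjupiew" (len 13), cursors c1@3 c2@7 c3@13, authorship 1.1.2.2...3.3
After op 7 (insert('w')): buffer="ibwwaihwwjupieww" (len 16), cursors c1@4 c2@9 c3@16, authorship 1.11.2.22...3.33
After op 8 (insert('h')): buffer="ibwwhaihwwhjupiewwh" (len 19), cursors c1@5 c2@11 c3@19, authorship 1.111.2.222...3.333

Answer: 5 11 19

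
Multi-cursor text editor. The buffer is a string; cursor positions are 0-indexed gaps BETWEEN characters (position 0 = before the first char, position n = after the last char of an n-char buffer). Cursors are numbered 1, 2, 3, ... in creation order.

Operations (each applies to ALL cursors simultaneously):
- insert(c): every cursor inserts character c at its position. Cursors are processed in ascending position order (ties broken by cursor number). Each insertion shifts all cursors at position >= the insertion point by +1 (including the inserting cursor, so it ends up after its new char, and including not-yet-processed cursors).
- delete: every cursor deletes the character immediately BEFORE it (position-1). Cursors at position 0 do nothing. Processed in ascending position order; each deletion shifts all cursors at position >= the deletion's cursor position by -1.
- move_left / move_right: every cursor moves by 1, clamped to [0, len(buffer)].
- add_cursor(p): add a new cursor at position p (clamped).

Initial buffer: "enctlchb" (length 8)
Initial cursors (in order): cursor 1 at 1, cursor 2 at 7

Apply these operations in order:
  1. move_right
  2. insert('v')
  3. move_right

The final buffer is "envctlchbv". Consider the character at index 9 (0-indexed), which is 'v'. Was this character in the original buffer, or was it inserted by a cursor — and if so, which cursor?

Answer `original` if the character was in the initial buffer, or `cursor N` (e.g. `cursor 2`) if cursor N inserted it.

After op 1 (move_right): buffer="enctlchb" (len 8), cursors c1@2 c2@8, authorship ........
After op 2 (insert('v')): buffer="envctlchbv" (len 10), cursors c1@3 c2@10, authorship ..1......2
After op 3 (move_right): buffer="envctlchbv" (len 10), cursors c1@4 c2@10, authorship ..1......2
Authorship (.=original, N=cursor N): . . 1 . . . . . . 2
Index 9: author = 2

Answer: cursor 2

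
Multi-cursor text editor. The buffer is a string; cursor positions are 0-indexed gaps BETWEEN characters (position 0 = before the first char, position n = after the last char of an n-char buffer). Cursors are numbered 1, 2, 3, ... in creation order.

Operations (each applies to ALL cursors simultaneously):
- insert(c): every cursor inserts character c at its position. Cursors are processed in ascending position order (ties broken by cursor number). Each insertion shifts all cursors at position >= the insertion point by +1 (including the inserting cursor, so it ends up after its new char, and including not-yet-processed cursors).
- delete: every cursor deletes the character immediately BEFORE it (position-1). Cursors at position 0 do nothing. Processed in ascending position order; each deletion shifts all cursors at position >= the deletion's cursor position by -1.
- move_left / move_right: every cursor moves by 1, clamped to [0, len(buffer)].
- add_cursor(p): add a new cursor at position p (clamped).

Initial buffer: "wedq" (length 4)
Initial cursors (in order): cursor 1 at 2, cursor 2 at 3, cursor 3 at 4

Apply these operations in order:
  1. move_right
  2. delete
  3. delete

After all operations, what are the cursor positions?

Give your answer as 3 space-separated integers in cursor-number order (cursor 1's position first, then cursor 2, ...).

After op 1 (move_right): buffer="wedq" (len 4), cursors c1@3 c2@4 c3@4, authorship ....
After op 2 (delete): buffer="w" (len 1), cursors c1@1 c2@1 c3@1, authorship .
After op 3 (delete): buffer="" (len 0), cursors c1@0 c2@0 c3@0, authorship 

Answer: 0 0 0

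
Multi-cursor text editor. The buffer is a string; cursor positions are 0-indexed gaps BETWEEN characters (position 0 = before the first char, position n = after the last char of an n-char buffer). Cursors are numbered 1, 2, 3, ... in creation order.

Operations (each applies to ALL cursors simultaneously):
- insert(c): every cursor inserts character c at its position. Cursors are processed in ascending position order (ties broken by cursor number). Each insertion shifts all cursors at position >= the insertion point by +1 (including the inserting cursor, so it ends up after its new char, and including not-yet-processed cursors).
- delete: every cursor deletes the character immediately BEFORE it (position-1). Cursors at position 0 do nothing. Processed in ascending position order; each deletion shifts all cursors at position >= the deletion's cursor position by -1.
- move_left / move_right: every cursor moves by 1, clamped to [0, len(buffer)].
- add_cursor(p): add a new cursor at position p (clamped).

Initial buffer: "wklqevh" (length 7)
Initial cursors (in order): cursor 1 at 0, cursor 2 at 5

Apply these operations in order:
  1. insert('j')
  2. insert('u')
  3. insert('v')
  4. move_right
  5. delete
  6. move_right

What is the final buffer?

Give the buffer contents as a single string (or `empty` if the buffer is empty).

After op 1 (insert('j')): buffer="jwklqejvh" (len 9), cursors c1@1 c2@7, authorship 1.....2..
After op 2 (insert('u')): buffer="juwklqejuvh" (len 11), cursors c1@2 c2@9, authorship 11.....22..
After op 3 (insert('v')): buffer="juvwklqejuvvh" (len 13), cursors c1@3 c2@11, authorship 111.....222..
After op 4 (move_right): buffer="juvwklqejuvvh" (len 13), cursors c1@4 c2@12, authorship 111.....222..
After op 5 (delete): buffer="juvklqejuvh" (len 11), cursors c1@3 c2@10, authorship 111....222.
After op 6 (move_right): buffer="juvklqejuvh" (len 11), cursors c1@4 c2@11, authorship 111....222.

Answer: juvklqejuvh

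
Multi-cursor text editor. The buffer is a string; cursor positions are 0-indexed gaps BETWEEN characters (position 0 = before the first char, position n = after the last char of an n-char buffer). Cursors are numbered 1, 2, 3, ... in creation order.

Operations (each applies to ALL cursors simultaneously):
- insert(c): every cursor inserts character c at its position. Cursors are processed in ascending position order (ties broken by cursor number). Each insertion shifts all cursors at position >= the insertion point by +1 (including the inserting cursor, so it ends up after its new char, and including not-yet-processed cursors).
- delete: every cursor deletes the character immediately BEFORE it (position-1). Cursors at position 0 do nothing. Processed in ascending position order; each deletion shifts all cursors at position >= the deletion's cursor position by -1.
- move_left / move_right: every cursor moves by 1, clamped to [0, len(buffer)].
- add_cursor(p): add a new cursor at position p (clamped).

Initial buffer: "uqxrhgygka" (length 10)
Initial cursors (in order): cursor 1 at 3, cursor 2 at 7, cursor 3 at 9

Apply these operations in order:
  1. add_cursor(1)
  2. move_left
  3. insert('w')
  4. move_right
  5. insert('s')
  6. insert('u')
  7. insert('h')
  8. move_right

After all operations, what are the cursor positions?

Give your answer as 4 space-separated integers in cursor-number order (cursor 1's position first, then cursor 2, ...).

Answer: 12 20 26 6

Derivation:
After op 1 (add_cursor(1)): buffer="uqxrhgygka" (len 10), cursors c4@1 c1@3 c2@7 c3@9, authorship ..........
After op 2 (move_left): buffer="uqxrhgygka" (len 10), cursors c4@0 c1@2 c2@6 c3@8, authorship ..........
After op 3 (insert('w')): buffer="wuqwxrhgwygwka" (len 14), cursors c4@1 c1@4 c2@9 c3@12, authorship 4..1....2..3..
After op 4 (move_right): buffer="wuqwxrhgwygwka" (len 14), cursors c4@2 c1@5 c2@10 c3@13, authorship 4..1....2..3..
After op 5 (insert('s')): buffer="wusqwxsrhgwysgwksa" (len 18), cursors c4@3 c1@7 c2@13 c3@17, authorship 4.4.1.1...2.2.3.3.
After op 6 (insert('u')): buffer="wusuqwxsurhgwysugwksua" (len 22), cursors c4@4 c1@9 c2@16 c3@21, authorship 4.44.1.11...2.22.3.33.
After op 7 (insert('h')): buffer="wusuhqwxsuhrhgwysuhgwksuha" (len 26), cursors c4@5 c1@11 c2@19 c3@25, authorship 4.444.1.111...2.222.3.333.
After op 8 (move_right): buffer="wusuhqwxsuhrhgwysuhgwksuha" (len 26), cursors c4@6 c1@12 c2@20 c3@26, authorship 4.444.1.111...2.222.3.333.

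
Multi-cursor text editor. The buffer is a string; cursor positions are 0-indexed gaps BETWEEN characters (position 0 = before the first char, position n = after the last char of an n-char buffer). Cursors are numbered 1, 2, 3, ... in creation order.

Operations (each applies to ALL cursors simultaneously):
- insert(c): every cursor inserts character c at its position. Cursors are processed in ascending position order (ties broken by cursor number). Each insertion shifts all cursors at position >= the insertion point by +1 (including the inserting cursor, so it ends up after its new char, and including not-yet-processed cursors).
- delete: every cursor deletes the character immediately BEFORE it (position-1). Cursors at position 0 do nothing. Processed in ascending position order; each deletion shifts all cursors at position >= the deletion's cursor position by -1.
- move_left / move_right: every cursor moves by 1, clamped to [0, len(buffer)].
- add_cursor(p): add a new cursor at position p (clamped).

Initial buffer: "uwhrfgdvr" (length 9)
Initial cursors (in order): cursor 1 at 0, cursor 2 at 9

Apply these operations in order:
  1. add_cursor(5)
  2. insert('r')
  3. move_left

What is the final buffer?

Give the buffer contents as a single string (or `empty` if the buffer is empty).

Answer: ruwhrfrgdvrr

Derivation:
After op 1 (add_cursor(5)): buffer="uwhrfgdvr" (len 9), cursors c1@0 c3@5 c2@9, authorship .........
After op 2 (insert('r')): buffer="ruwhrfrgdvrr" (len 12), cursors c1@1 c3@7 c2@12, authorship 1.....3....2
After op 3 (move_left): buffer="ruwhrfrgdvrr" (len 12), cursors c1@0 c3@6 c2@11, authorship 1.....3....2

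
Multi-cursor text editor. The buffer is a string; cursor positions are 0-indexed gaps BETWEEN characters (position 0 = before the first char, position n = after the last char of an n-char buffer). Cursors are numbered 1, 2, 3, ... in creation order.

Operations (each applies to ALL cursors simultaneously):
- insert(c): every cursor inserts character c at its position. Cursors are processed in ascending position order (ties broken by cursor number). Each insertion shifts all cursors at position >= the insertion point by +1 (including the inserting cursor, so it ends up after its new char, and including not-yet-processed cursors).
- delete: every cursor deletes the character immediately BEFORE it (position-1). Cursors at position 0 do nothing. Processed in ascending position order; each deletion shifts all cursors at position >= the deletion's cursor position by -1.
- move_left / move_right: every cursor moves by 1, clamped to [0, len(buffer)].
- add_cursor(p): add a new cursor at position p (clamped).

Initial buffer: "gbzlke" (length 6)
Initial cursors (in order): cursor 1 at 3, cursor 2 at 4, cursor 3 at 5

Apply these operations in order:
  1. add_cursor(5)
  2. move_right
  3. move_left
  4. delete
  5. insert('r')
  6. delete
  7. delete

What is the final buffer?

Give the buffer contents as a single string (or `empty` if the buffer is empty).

After op 1 (add_cursor(5)): buffer="gbzlke" (len 6), cursors c1@3 c2@4 c3@5 c4@5, authorship ......
After op 2 (move_right): buffer="gbzlke" (len 6), cursors c1@4 c2@5 c3@6 c4@6, authorship ......
After op 3 (move_left): buffer="gbzlke" (len 6), cursors c1@3 c2@4 c3@5 c4@5, authorship ......
After op 4 (delete): buffer="ge" (len 2), cursors c1@1 c2@1 c3@1 c4@1, authorship ..
After op 5 (insert('r')): buffer="grrrre" (len 6), cursors c1@5 c2@5 c3@5 c4@5, authorship .1234.
After op 6 (delete): buffer="ge" (len 2), cursors c1@1 c2@1 c3@1 c4@1, authorship ..
After op 7 (delete): buffer="e" (len 1), cursors c1@0 c2@0 c3@0 c4@0, authorship .

Answer: e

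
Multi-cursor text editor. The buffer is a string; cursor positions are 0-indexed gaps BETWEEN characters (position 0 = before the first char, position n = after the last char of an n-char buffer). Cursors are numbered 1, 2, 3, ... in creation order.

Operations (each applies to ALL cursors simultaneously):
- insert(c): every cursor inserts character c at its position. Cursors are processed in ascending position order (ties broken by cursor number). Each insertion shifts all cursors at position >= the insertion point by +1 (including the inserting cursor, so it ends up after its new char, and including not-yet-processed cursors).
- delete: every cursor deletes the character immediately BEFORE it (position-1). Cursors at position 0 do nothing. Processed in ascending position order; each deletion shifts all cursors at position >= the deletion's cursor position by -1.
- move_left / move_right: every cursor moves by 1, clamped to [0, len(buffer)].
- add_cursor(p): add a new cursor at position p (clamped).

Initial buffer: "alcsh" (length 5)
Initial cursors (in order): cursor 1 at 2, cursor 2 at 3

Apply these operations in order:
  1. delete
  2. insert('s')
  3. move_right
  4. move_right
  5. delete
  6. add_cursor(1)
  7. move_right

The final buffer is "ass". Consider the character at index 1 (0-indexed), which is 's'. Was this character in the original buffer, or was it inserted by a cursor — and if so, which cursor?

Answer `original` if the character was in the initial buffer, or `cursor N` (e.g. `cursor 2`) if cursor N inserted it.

After op 1 (delete): buffer="ash" (len 3), cursors c1@1 c2@1, authorship ...
After op 2 (insert('s')): buffer="asssh" (len 5), cursors c1@3 c2@3, authorship .12..
After op 3 (move_right): buffer="asssh" (len 5), cursors c1@4 c2@4, authorship .12..
After op 4 (move_right): buffer="asssh" (len 5), cursors c1@5 c2@5, authorship .12..
After op 5 (delete): buffer="ass" (len 3), cursors c1@3 c2@3, authorship .12
After op 6 (add_cursor(1)): buffer="ass" (len 3), cursors c3@1 c1@3 c2@3, authorship .12
After op 7 (move_right): buffer="ass" (len 3), cursors c3@2 c1@3 c2@3, authorship .12
Authorship (.=original, N=cursor N): . 1 2
Index 1: author = 1

Answer: cursor 1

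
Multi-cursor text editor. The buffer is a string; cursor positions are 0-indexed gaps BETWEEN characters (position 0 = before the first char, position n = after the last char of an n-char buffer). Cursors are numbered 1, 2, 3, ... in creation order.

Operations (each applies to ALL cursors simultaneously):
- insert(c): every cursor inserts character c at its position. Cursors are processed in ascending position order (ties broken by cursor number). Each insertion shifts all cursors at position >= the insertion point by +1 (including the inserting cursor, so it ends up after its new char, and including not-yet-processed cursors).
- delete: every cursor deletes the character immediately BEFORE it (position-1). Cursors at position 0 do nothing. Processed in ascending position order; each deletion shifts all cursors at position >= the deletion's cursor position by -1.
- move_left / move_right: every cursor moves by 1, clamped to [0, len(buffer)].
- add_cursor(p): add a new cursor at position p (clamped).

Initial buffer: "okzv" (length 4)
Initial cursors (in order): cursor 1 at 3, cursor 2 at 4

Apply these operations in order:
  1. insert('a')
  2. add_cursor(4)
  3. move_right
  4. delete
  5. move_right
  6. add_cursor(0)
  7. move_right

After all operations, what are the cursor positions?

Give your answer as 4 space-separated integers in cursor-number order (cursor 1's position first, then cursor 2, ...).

After op 1 (insert('a')): buffer="okzava" (len 6), cursors c1@4 c2@6, authorship ...1.2
After op 2 (add_cursor(4)): buffer="okzava" (len 6), cursors c1@4 c3@4 c2@6, authorship ...1.2
After op 3 (move_right): buffer="okzava" (len 6), cursors c1@5 c3@5 c2@6, authorship ...1.2
After op 4 (delete): buffer="okz" (len 3), cursors c1@3 c2@3 c3@3, authorship ...
After op 5 (move_right): buffer="okz" (len 3), cursors c1@3 c2@3 c3@3, authorship ...
After op 6 (add_cursor(0)): buffer="okz" (len 3), cursors c4@0 c1@3 c2@3 c3@3, authorship ...
After op 7 (move_right): buffer="okz" (len 3), cursors c4@1 c1@3 c2@3 c3@3, authorship ...

Answer: 3 3 3 1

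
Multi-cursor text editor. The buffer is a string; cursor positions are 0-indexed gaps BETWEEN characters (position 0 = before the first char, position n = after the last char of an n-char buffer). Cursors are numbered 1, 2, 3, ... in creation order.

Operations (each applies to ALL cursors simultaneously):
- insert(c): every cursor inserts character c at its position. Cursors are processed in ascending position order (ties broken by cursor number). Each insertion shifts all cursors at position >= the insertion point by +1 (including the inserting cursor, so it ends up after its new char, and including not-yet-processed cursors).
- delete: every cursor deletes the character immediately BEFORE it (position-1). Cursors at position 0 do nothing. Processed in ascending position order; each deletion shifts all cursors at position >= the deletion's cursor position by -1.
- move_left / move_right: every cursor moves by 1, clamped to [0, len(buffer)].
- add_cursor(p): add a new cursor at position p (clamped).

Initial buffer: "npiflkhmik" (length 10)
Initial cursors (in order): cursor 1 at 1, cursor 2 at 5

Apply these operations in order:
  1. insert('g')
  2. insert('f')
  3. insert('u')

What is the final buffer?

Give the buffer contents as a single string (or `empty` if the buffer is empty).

Answer: ngfupiflgfukhmik

Derivation:
After op 1 (insert('g')): buffer="ngpiflgkhmik" (len 12), cursors c1@2 c2@7, authorship .1....2.....
After op 2 (insert('f')): buffer="ngfpiflgfkhmik" (len 14), cursors c1@3 c2@9, authorship .11....22.....
After op 3 (insert('u')): buffer="ngfupiflgfukhmik" (len 16), cursors c1@4 c2@11, authorship .111....222.....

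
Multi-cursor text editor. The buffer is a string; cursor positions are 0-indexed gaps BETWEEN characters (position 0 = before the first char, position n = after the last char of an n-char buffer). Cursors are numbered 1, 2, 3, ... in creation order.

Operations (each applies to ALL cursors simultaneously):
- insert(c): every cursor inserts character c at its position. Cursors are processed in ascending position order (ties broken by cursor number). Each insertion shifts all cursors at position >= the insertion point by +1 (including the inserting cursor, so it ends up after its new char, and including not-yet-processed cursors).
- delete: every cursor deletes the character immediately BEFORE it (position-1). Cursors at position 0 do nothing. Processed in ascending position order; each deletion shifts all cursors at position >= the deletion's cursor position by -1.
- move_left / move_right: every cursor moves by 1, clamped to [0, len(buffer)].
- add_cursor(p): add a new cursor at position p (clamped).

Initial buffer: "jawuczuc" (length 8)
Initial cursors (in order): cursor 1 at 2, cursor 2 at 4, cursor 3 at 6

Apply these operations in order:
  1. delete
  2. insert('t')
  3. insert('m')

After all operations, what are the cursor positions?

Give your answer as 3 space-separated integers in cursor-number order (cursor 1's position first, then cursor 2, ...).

Answer: 3 6 9

Derivation:
After op 1 (delete): buffer="jwcuc" (len 5), cursors c1@1 c2@2 c3@3, authorship .....
After op 2 (insert('t')): buffer="jtwtctuc" (len 8), cursors c1@2 c2@4 c3@6, authorship .1.2.3..
After op 3 (insert('m')): buffer="jtmwtmctmuc" (len 11), cursors c1@3 c2@6 c3@9, authorship .11.22.33..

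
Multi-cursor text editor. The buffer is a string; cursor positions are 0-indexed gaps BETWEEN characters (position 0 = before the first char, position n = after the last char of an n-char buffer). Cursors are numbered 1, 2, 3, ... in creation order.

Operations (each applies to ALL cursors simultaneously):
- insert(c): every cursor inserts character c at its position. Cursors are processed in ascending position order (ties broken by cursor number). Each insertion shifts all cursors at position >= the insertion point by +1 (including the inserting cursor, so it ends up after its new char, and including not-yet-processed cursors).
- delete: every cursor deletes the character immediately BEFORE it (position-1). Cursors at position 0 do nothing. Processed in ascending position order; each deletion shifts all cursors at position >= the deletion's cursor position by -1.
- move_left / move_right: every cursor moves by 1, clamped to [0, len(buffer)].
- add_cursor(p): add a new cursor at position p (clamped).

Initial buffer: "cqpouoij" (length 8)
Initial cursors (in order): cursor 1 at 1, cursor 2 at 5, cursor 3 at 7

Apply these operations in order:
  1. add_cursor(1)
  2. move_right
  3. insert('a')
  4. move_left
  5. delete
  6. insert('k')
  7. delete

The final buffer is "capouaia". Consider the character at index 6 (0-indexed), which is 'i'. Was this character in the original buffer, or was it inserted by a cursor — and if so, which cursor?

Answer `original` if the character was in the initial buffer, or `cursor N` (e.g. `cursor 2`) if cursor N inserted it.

After op 1 (add_cursor(1)): buffer="cqpouoij" (len 8), cursors c1@1 c4@1 c2@5 c3@7, authorship ........
After op 2 (move_right): buffer="cqpouoij" (len 8), cursors c1@2 c4@2 c2@6 c3@8, authorship ........
After op 3 (insert('a')): buffer="cqaapouoaija" (len 12), cursors c1@4 c4@4 c2@9 c3@12, authorship ..14....2..3
After op 4 (move_left): buffer="cqaapouoaija" (len 12), cursors c1@3 c4@3 c2@8 c3@11, authorship ..14....2..3
After op 5 (delete): buffer="capouaia" (len 8), cursors c1@1 c4@1 c2@5 c3@7, authorship .4...2.3
After op 6 (insert('k')): buffer="ckkapoukaika" (len 12), cursors c1@3 c4@3 c2@8 c3@11, authorship .144...22.33
After op 7 (delete): buffer="capouaia" (len 8), cursors c1@1 c4@1 c2@5 c3@7, authorship .4...2.3
Authorship (.=original, N=cursor N): . 4 . . . 2 . 3
Index 6: author = original

Answer: original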